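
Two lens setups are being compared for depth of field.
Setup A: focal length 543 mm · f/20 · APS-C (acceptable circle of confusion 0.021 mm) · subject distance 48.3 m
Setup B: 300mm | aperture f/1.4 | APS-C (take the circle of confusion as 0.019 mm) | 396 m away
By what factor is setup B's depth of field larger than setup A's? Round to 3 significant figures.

Setup A: H = 543²/(20×0.021) + 543 ≈ 702564.4 mm; DoF = Df − Dn = 51825.6 − 45223.5 ≈ 6602.1 mm.
Setup B: H = 300²/(1.4×0.019) + 300 ≈ 3383758.6 mm; DoF = Df − Dn = 448446 − 354536 ≈ 93910 mm.
Ratio = 93910 / 6602.1 ≈ 14.2.

14.2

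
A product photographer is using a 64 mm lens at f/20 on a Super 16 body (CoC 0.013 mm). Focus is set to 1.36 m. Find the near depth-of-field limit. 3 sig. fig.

1.26 m

Hyperfocal distance H = f²/(N·c) + f = 64²/(20 × 0.013) + 64 = 4096/0.26 + 64 ≈ 15817.8 mm ≈ 15.82 m.
Near limit Dn = s·(H − f)/(H + s − 2f) = 1360 × (15817.8 − 64) / (15817.8 + 1360 − 2 × 64) = 1360 × 15753.8 / 17049.8 ≈ 1256.6 mm ≈ 1.26 m.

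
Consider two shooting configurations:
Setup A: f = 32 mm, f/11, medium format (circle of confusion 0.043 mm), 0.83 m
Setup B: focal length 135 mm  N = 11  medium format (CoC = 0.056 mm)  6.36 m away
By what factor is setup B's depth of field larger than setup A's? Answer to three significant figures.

Setup A: H = 32²/(11×0.043) + 32 ≈ 2196.9 mm; DoF = Df − Dn = 1314.55 − 606.46 ≈ 708.09 mm.
Setup B: H = 135²/(11×0.056) + 135 ≈ 29721.0 mm; DoF = Df − Dn = 8054.7 − 5254.4 ≈ 2800.3 mm.
Ratio = 2800.3 / 708.09 ≈ 3.95.

3.95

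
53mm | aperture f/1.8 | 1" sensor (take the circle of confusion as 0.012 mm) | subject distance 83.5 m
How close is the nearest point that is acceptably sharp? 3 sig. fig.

50.9 m

Hyperfocal distance H = f²/(N·c) + f = 53²/(1.8 × 0.012) + 53 = 2809/0.0216 + 53 ≈ 130099.3 mm ≈ 130.1 m.
Near limit Dn = s·(H − f)/(H + s − 2f) = 83500 × (130099.3 − 53) / (130099.3 + 83500 − 2 × 53) = 83500 × 130046.3 / 213493.3 ≈ 50863 mm ≈ 50.9 m.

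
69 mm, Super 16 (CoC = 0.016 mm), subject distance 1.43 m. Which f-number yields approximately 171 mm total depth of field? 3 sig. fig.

f/13

Write h = H − f = f²/(N·c). The thin-lens limits are Dn = s·h/(h + (s−f)) and Df = s·h/(h − (s−f)), so DoF = Df − Dn = 2·s·(s−f)·h / (h² − (s−f)²).
That is a quadratic in h: DoF·h² − 2·s·(s−f)·h − DoF·(s−f)² = 0 ⇒ h = (s−f)·(s + √(s² + DoF²)) / DoF = 1361 × (1430 + √(1430² + 171²)) / 171 = 1361 × (1430 + 1440.19) / 171 ≈ 22844 mm.
Then N = f²/(c·h) = 69² / (0.016 × 22844) = 4761 / 365.50 ≈ 13.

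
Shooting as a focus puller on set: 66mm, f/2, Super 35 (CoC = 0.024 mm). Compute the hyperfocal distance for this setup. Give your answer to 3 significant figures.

Hyperfocal distance H = f²/(N·c) + f = 66²/(2 × 0.024) + 66 = 4356/0.048 + 66 ≈ 90816.0 mm ≈ 90.8 m.

90.8 m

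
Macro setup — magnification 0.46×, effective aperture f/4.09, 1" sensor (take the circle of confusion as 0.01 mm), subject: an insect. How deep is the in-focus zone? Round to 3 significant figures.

0.387 mm

At magnification m, DoF ≈ 2·N_eff·c/m² = 2 × 4.09 × 0.01 / 0.46² = 0.0818 / 0.2116 ≈ 0.387 mm.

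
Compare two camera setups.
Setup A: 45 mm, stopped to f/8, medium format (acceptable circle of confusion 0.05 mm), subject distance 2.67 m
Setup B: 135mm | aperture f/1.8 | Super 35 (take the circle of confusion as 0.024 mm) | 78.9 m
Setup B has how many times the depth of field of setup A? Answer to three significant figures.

8.06

Setup A: H = 45²/(8×0.05) + 45 ≈ 5107.5 mm; DoF = Df − Dn = 5545.4 − 1758.3 ≈ 3787.1 mm.
Setup B: H = 135²/(1.8×0.024) + 135 ≈ 422010.0 mm; DoF = Df − Dn = 97012 − 66487 ≈ 30525 mm.
Ratio = 30525 / 3787.1 ≈ 8.06.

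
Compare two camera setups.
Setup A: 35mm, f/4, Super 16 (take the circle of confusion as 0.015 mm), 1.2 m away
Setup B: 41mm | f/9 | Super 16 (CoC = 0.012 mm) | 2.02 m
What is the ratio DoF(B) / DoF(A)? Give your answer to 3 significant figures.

Setup A: H = 35²/(4×0.015) + 35 ≈ 20451.7 mm; DoF = Df − Dn = 1272.62 − 1135.22 ≈ 137.40 mm.
Setup B: H = 41²/(9×0.012) + 41 ≈ 15605.8 mm; DoF = Df − Dn = 2314.25 − 1792.14 ≈ 522.11 mm.
Ratio = 522.11 / 137.40 ≈ 3.80.

3.80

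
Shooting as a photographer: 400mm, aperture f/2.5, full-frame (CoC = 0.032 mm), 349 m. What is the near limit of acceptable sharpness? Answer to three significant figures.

Hyperfocal distance H = f²/(N·c) + f = 400²/(2.5 × 0.032) + 400 = 160000/0.08 + 400 ≈ 2000400.0 mm ≈ 2000 m.
Near limit Dn = s·(H − f)/(H + s − 2f) = 349000 × (2000400.0 − 400) / (2000400.0 + 349000 − 2 × 400) = 349000 × 2000000.0 / 2348600.0 ≈ 297198 mm ≈ 297 m.

297 m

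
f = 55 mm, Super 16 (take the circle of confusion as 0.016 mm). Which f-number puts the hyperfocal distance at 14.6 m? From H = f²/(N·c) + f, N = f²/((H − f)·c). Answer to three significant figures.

f/13

Rearrange H = f²/(N·c) + f for N: N = f² / ((H − f)·c).
N = 55² / ((14600 − 55) × 0.016) = 3025 / 232.7 ≈ 13.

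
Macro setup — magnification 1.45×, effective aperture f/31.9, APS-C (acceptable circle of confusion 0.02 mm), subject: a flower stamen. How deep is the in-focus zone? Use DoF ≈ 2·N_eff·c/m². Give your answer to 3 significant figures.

At magnification m, DoF ≈ 2·N_eff·c/m² = 2 × 31.9 × 0.02 / 1.45² = 1.276 / 2.103 ≈ 0.607 mm.

0.607 mm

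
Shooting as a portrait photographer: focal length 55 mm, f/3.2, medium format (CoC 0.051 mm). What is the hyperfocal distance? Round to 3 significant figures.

Hyperfocal distance H = f²/(N·c) + f = 55²/(3.2 × 0.051) + 55 = 3025/0.1632 + 55 ≈ 18590.5 mm ≈ 18.6 m.

18.6 m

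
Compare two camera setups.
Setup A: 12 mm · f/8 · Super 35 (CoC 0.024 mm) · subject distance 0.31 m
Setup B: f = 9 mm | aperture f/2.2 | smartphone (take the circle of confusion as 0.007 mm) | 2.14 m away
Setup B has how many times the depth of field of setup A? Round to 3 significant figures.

Setup A: H = 12²/(8×0.024) + 12 ≈ 762.0 mm; DoF = Df − Dn = 514.38 − 221.85 ≈ 292.53 mm.
Setup B: H = 9²/(2.2×0.007) + 9 ≈ 5268.7 mm; DoF = Df − Dn = 3597.6 − 1523.0 ≈ 2074.6 mm.
Ratio = 2074.6 / 292.53 ≈ 7.09.

7.09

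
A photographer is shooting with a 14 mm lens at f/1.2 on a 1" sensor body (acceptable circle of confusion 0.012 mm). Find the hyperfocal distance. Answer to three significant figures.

13.6 m

Hyperfocal distance H = f²/(N·c) + f = 14²/(1.2 × 0.012) + 14 = 196/0.0144 + 14 ≈ 13625.1 mm ≈ 13.6 m.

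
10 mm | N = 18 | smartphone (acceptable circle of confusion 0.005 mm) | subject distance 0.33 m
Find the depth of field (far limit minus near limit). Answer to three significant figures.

207 mm

Hyperfocal distance H = f²/(N·c) + f = 10²/(18 × 0.005) + 10 = 100/0.09 + 10 ≈ 1121.1 mm ≈ 1.121 m.
Near limit Dn = s·(H − f)/(H + s − 2f) = 330 × (1121.1 − 10) / (1121.1 + 330 − 2 × 10) = 330 × 1111.1 / 1431.1 ≈ 256.21 mm.
Far limit Df = s·(H − f)/(H − s) = 330 × (1121.1 − 10) / (1121.1 − 330) = 330 × 1111.1 / 791.1 ≈ 463.48 mm.
Depth of field = Df − Dn = 463.48 − 256.21 ≈ 207.27 mm.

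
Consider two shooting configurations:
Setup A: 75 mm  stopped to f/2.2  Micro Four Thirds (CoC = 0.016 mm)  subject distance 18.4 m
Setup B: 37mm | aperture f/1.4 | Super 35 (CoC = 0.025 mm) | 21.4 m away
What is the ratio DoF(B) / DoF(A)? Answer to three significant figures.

Setup A: H = 75²/(2.2×0.016) + 75 ≈ 159876.1 mm; DoF = Df − Dn = 20783.3 − 16507.1 ≈ 4276.2 mm.
Setup B: H = 37²/(1.4×0.025) + 37 ≈ 39151.3 mm; DoF = Df − Dn = 47154 − 13841 ≈ 33313 mm.
Ratio = 33313 / 4276.2 ≈ 7.79.

7.79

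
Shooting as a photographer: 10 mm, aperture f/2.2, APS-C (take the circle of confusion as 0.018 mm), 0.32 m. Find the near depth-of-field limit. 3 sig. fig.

285 mm

Hyperfocal distance H = f²/(N·c) + f = 10²/(2.2 × 0.018) + 10 = 100/0.0396 + 10 ≈ 2535.3 mm ≈ 2.535 m.
Near limit Dn = s·(H − f)/(H + s − 2f) = 320 × (2535.3 − 10) / (2535.3 + 320 − 2 × 10) = 320 × 2525.3 / 2835.3 ≈ 285.01 mm.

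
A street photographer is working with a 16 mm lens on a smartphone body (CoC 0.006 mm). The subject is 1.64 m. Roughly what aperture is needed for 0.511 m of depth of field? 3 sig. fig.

Write h = H − f = f²/(N·c). The thin-lens limits are Dn = s·h/(h + (s−f)) and Df = s·h/(h − (s−f)), so DoF = Df − Dn = 2·s·(s−f)·h / (h² − (s−f)²).
That is a quadratic in h: DoF·h² − 2·s·(s−f)·h − DoF·(s−f)² = 0 ⇒ h = (s−f)·(s + √(s² + DoF²)) / DoF = 1624 × (1640 + √(1640² + 511²)) / 511 = 1624 × (1640 + 1717.77) / 511 ≈ 10671 mm.
Then N = f²/(c·h) = 16² / (0.006 × 10671) = 256 / 64.028 ≈ 4.

f/4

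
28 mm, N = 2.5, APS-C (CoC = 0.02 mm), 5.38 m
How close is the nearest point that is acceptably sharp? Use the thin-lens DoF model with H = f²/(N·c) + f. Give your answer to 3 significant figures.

4.01 m

Hyperfocal distance H = f²/(N·c) + f = 28²/(2.5 × 0.02) + 28 = 784/0.05 + 28 ≈ 15708.0 mm ≈ 15.71 m.
Near limit Dn = s·(H − f)/(H + s − 2f) = 5380 × (15708.0 − 28) / (15708.0 + 5380 − 2 × 28) = 5380 × 15680.0 / 21032.0 ≈ 4011.0 mm ≈ 4.01 m.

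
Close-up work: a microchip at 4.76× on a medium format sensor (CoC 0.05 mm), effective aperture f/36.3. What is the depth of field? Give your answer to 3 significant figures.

0.160 mm

At magnification m, DoF ≈ 2·N_eff·c/m² = 2 × 36.3 × 0.05 / 4.76² = 3.63 / 22.66 ≈ 0.16 mm.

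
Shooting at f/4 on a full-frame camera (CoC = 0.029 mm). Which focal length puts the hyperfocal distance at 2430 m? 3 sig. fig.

From H = f²/(N·c) + f, with f ≪ H: f ≈ √(H·N·c) = √(2430000 × 4 × 0.029) = √281880 ≈ 530.9 mm.
The +f correction barely moves this — solving exactly, f² + N·c·f − N·c·H = 0 ⇒ f = (−N·c + √((N·c)² + 4·N·c·H))/2 = (−0.116 + √1127520)/2 ≈ 530.87 mm, so f ≈ 531 mm.

531 mm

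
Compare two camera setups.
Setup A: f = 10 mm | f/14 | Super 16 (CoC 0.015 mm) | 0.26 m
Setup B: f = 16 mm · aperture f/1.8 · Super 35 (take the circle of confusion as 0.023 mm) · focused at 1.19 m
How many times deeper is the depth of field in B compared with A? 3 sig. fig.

1.24

Setup A: H = 10²/(14×0.015) + 10 ≈ 486.2 mm; DoF = Df − Dn = 547.37 − 170.49 ≈ 376.88 mm.
Setup B: H = 16²/(1.8×0.023) + 16 ≈ 6199.6 mm; DoF = Df − Dn = 1468.88 − 1000.12 ≈ 468.76 mm.
Ratio = 468.76 / 376.88 ≈ 1.24.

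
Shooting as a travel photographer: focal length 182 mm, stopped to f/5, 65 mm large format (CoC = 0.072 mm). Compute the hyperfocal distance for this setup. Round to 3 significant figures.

92.2 m

Hyperfocal distance H = f²/(N·c) + f = 182²/(5 × 0.072) + 182 = 33124/0.36 + 182 ≈ 92193.1 mm ≈ 92.2 m.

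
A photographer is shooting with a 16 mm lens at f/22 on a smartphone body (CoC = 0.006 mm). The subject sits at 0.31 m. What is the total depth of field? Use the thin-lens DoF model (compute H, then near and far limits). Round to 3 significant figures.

96.2 mm

Hyperfocal distance H = f²/(N·c) + f = 16²/(22 × 0.006) + 16 = 256/0.132 + 16 ≈ 1955.4 mm ≈ 1.955 m.
Near limit Dn = s·(H − f)/(H + s − 2f) = 310 × (1955.4 − 16) / (1955.4 + 310 − 2 × 16) = 310 × 1939.4 / 2233.4 ≈ 269.192 mm.
Far limit Df = s·(H − f)/(H − s) = 310 × (1955.4 − 16) / (1955.4 − 310) = 310 × 1939.4 / 1645.4 ≈ 365.391 mm.
Depth of field = Df − Dn = 365.391 − 269.192 ≈ 96.199 mm.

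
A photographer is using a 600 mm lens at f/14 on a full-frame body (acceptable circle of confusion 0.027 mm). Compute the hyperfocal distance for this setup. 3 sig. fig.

Hyperfocal distance H = f²/(N·c) + f = 600²/(14 × 0.027) + 600 = 360000/0.378 + 600 ≈ 952981.0 mm ≈ 953 m.

953 m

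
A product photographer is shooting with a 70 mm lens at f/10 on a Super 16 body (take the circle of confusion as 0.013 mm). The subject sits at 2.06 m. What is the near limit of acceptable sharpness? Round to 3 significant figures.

Hyperfocal distance H = f²/(N·c) + f = 70²/(10 × 0.013) + 70 = 4900/0.13 + 70 ≈ 37762.3 mm ≈ 37.76 m.
Near limit Dn = s·(H − f)/(H + s − 2f) = 2060 × (37762.3 − 70) / (37762.3 + 2060 − 2 × 70) = 2060 × 37692.3 / 39682.3 ≈ 1956.7 mm ≈ 1.96 m.

1.96 m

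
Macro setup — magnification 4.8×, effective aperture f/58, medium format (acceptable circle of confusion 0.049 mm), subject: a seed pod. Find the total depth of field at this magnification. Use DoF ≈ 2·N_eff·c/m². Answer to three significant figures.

At magnification m, DoF ≈ 2·N_eff·c/m² = 2 × 58 × 0.049 / 4.8² = 5.684 / 23.04 ≈ 0.247 mm.

0.247 mm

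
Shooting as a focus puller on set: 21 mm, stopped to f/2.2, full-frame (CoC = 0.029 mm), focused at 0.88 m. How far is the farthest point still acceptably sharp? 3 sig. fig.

Hyperfocal distance H = f²/(N·c) + f = 21²/(2.2 × 0.029) + 21 = 441/0.0638 + 21 ≈ 6933.2 mm ≈ 6.933 m.
Far limit Df = s·(H − f)/(H − s) = 880 × (6933.2 − 21) / (6933.2 − 880) = 880 × 6912.2 / 6053.2 ≈ 1004.9 mm ≈ 1.00 m.

1.00 m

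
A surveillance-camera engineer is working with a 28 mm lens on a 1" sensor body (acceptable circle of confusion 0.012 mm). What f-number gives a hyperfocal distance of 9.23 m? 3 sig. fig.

Rearrange H = f²/(N·c) + f for N: N = f² / ((H − f)·c).
N = 28² / ((9230 − 28) × 0.012) = 784 / 110.4 ≈ 7.10.

f/7.10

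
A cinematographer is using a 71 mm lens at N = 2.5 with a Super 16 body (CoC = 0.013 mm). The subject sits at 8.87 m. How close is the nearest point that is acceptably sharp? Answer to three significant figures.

Hyperfocal distance H = f²/(N·c) + f = 71²/(2.5 × 0.013) + 71 = 5041/0.0325 + 71 ≈ 155178.7 mm ≈ 155.2 m.
Near limit Dn = s·(H − f)/(H + s − 2f) = 8870 × (155178.7 − 71) / (155178.7 + 8870 − 2 × 71) = 8870 × 155107.7 / 163906.7 ≈ 8393.8 mm ≈ 8.39 m.

8.39 m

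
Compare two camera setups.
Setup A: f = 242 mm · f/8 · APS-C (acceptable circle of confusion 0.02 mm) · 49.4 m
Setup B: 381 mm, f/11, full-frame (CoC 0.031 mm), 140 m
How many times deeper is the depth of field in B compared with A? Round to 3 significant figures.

Setup A: H = 242²/(8×0.02) + 242 ≈ 366267.0 mm; DoF = Df − Dn = 57064 − 43551 ≈ 13513 mm.
Setup B: H = 381²/(11×0.031) + 381 ≈ 426073.1 mm; DoF = Df − Dn = 208328 − 105423 ≈ 102905 mm.
Ratio = 102905 / 13513 ≈ 7.62.

7.62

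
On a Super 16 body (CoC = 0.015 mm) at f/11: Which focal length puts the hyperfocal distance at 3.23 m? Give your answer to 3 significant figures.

23.0 mm

From H = f²/(N·c) + f, with f ≪ H: f ≈ √(H·N·c) = √(3230 × 11 × 0.015) = √532.95 ≈ 23.09 mm.
Exact: f² + N·c·f − N·c·H = 0 ⇒ f = (−N·c + √((N·c)² + 4·N·c·H))/2 = (−0.165 + √2131.8)/2 ≈ 23.003 mm ≈ 23.0 mm.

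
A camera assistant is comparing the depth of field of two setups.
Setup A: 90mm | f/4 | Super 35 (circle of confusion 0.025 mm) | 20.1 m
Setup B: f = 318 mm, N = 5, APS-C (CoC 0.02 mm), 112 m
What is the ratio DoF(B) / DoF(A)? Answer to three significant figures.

Setup A: H = 90²/(4×0.025) + 90 ≈ 81090.0 mm; DoF = Df − Dn = 26695 − 16118 ≈ 10577 mm.
Setup B: H = 318²/(5×0.02) + 318 ≈ 1011558.0 mm; DoF = Df − Dn = 125905 − 100861 ≈ 25044 mm.
Ratio = 25044 / 10577 ≈ 2.37.

2.37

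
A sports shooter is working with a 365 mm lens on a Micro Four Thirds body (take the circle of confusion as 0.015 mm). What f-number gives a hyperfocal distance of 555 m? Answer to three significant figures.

f/16

Rearrange H = f²/(N·c) + f for N: N = f² / ((H − f)·c).
N = 365² / ((555000 − 365) × 0.015) = 133225 / 8320 ≈ 16.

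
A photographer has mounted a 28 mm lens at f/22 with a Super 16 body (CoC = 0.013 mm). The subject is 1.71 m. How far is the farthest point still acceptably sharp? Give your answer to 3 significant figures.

4.43 m

Hyperfocal distance H = f²/(N·c) + f = 28²/(22 × 0.013) + 28 = 784/0.286 + 28 ≈ 2769.3 mm ≈ 2.769 m.
Far limit Df = s·(H − f)/(H − s) = 1710 × (2769.3 − 28) / (2769.3 − 1710) = 1710 × 2741.3 / 1059.3 ≈ 4425.3 mm ≈ 4.43 m.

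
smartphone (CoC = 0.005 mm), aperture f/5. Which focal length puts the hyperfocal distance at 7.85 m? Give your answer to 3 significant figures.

14.0 mm

From H = f²/(N·c) + f, with f ≪ H: f ≈ √(H·N·c) = √(7850 × 5 × 0.005) = √196.25 ≈ 14.01 mm.
The +f correction barely moves this — solving exactly, f² + N·c·f − N·c·H = 0 ⇒ f = (−N·c + √((N·c)² + 4·N·c·H))/2 = (−0.025 + √785.00)/2 ≈ 13.996 mm, so f ≈ 14.0 mm.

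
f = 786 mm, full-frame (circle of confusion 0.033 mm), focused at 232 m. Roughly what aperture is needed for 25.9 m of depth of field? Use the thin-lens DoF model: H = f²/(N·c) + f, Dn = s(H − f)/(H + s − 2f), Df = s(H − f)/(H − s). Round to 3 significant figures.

f/4.51

Write h = H − f = f²/(N·c). The thin-lens limits are Dn = s·h/(h + (s−f)) and Df = s·h/(h − (s−f)), so DoF = Df − Dn = 2·s·(s−f)·h / (h² − (s−f)²).
That is a quadratic in h: DoF·h² − 2·s·(s−f)·h − DoF·(s−f)² = 0 ⇒ h = (s−f)·(s + √(s² + DoF²)) / DoF = 231214 × (232000 + √(232000² + 25900²)) / 25900 = 231214 × (232000 + 233441) / 25900 ≈ 4155078 mm.
Then N = f²/(c·h) = 786² / (0.033 × 4155078) = 617796 / 137118 ≈ 4.51.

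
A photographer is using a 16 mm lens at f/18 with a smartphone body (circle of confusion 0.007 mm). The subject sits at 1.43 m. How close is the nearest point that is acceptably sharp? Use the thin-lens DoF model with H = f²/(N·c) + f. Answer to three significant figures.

0.843 m

Hyperfocal distance H = f²/(N·c) + f = 16²/(18 × 0.007) + 16 = 256/0.126 + 16 ≈ 2047.7 mm ≈ 2.048 m.
Near limit Dn = s·(H − f)/(H + s − 2f) = 1430 × (2047.7 − 16) / (2047.7 + 1430 − 2 × 16) = 1430 × 2031.7 / 3445.7 ≈ 843.18 mm ≈ 0.843 m.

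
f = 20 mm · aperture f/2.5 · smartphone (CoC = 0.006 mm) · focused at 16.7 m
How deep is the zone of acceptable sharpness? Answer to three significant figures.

Hyperfocal distance H = f²/(N·c) + f = 20²/(2.5 × 0.006) + 20 = 400/0.015 + 20 ≈ 26686.7 mm ≈ 26.69 m.
Near limit Dn = s·(H − f)/(H + s − 2f) = 16700 × (26686.7 − 20) / (26686.7 + 16700 − 2 × 20) = 16700 × 26666.7 / 43346.7 ≈ 10274 mm.
Far limit Df = s·(H − f)/(H − s) = 16700 × (26686.7 − 20) / (26686.7 − 16700) = 16700 × 26666.7 / 9986.7 ≈ 44593 mm.
Depth of field = Df − Dn = 44593 − 10274 ≈ 34319 mm ≈ 34.3 m.

34.3 m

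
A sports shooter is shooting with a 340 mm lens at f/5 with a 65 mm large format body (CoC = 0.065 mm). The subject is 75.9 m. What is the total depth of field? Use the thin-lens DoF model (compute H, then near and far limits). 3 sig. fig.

Hyperfocal distance H = f²/(N·c) + f = 340²/(5 × 0.065) + 340 = 115600/0.325 + 340 ≈ 356032.3 mm ≈ 356.0 m.
Near limit Dn = s·(H − f)/(H + s − 2f) = 75900 × (356032.3 − 340) / (356032.3 + 75900 − 2 × 340) = 75900 × 355692.3 / 431252.3 ≈ 62602 mm.
Far limit Df = s·(H − f)/(H − s) = 75900 × (356032.3 − 340) / (356032.3 − 75900) = 75900 × 355692.3 / 280132.3 ≈ 96372 mm.
Depth of field = Df − Dn = 96372 − 62602 ≈ 33770 mm ≈ 33.8 m.

33.8 m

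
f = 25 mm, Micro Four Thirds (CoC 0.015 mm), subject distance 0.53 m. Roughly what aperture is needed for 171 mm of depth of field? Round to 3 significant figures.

f/13

Write h = H − f = f²/(N·c). The thin-lens limits are Dn = s·h/(h + (s−f)) and Df = s·h/(h − (s−f)), so DoF = Df − Dn = 2·s·(s−f)·h / (h² − (s−f)²).
That is a quadratic in h: DoF·h² − 2·s·(s−f)·h − DoF·(s−f)² = 0 ⇒ h = (s−f)·(s + √(s² + DoF²)) / DoF = 505 × (530 + √(530² + 171²)) / 171 = 505 × (530 + 556.903) / 171 ≈ 3209.9 mm.
Then N = f²/(c·h) = 25² / (0.015 × 3209.9) = 625 / 48.148 ≈ 13.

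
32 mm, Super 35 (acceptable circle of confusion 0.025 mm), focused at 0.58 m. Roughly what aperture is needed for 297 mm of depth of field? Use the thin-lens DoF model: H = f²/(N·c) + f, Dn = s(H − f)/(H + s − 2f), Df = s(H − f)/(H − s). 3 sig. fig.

Write h = H − f = f²/(N·c). The thin-lens limits are Dn = s·h/(h + (s−f)) and Df = s·h/(h − (s−f)), so DoF = Df − Dn = 2·s·(s−f)·h / (h² − (s−f)²).
That is a quadratic in h: DoF·h² − 2·s·(s−f)·h − DoF·(s−f)² = 0 ⇒ h = (s−f)·(s + √(s² + DoF²)) / DoF = 548 × (580 + √(580² + 297²)) / 297 = 548 × (580 + 651.620) / 297 ≈ 2272.5 mm.
Then N = f²/(c·h) = 32² / (0.025 × 2272.5) = 1024 / 56.812 ≈ 18.

f/18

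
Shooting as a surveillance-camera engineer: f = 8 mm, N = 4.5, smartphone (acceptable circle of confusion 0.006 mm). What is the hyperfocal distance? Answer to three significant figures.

2.38 m

Hyperfocal distance H = f²/(N·c) + f = 8²/(4.5 × 0.006) + 8 = 64/0.027 + 8 ≈ 2378.4 mm ≈ 2.38 m.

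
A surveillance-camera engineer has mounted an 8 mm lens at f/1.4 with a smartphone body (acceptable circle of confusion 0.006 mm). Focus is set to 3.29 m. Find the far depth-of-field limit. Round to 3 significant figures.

Hyperfocal distance H = f²/(N·c) + f = 8²/(1.4 × 0.006) + 8 = 64/0.0084 + 8 ≈ 7627.0 mm ≈ 7.627 m.
Far limit Df = s·(H − f)/(H − s) = 3290 × (7627.0 − 8) / (7627.0 − 3290) = 3290 × 7619.0 / 4337.0 ≈ 5779.7 mm ≈ 5.78 m.

5.78 m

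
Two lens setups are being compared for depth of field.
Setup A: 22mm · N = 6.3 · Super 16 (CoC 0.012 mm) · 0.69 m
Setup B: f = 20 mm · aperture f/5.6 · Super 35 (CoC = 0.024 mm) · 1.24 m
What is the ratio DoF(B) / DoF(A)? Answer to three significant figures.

8.39

Setup A: H = 22²/(6.3×0.012) + 22 ≈ 6424.1 mm; DoF = Df − Dn = 770.38 − 624.81 ≈ 145.57 mm.
Setup B: H = 20²/(5.6×0.024) + 20 ≈ 2996.2 mm; DoF = Df − Dn = 2101.4 − 879.5 ≈ 1221.9 mm.
Ratio = 1221.9 / 145.57 ≈ 8.39.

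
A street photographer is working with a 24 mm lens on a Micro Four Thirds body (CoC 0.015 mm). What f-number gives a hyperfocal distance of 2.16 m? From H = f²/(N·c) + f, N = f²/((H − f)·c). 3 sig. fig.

Rearrange H = f²/(N·c) + f for N: N = f² / ((H − f)·c).
N = 24² / ((2160 − 24) × 0.015) = 576 / 32.04 ≈ 18.

f/18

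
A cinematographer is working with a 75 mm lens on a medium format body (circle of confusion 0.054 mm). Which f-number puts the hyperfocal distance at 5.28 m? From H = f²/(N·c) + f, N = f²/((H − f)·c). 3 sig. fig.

f/20

Rearrange H = f²/(N·c) + f for N: N = f² / ((H − f)·c).
N = 75² / ((5280 − 75) × 0.054) = 5625 / 281.1 ≈ 20.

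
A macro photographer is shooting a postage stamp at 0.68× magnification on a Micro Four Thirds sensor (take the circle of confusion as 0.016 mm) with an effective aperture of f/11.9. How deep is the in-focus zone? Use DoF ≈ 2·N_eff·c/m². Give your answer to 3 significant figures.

At magnification m, DoF ≈ 2·N_eff·c/m² = 2 × 11.9 × 0.016 / 0.68² = 0.3808 / 0.4624 ≈ 0.824 mm.

0.824 mm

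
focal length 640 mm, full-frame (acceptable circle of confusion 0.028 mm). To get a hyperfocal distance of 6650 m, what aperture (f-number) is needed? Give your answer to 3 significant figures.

Rearrange H = f²/(N·c) + f for N: N = f² / ((H − f)·c).
N = 640² / ((6650000 − 640) × 0.028) = 409600 / 186182 ≈ 2.20.

f/2.20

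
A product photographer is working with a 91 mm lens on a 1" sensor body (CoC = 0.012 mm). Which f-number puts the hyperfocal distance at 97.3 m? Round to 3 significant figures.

f/7.10

Rearrange H = f²/(N·c) + f for N: N = f² / ((H − f)·c).
N = 91² / ((97300 − 91) × 0.012) = 8281 / 1167 ≈ 7.10.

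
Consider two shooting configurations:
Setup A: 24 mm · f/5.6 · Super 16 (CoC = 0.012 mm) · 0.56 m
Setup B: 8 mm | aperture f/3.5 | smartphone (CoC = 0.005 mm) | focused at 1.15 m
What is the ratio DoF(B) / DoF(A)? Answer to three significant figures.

11.3

Setup A: H = 24²/(5.6×0.012) + 24 ≈ 8595.4 mm; DoF = Df − Dn = 597.355 − 527.042 ≈ 70.313 mm.
Setup B: H = 8²/(3.5×0.005) + 8 ≈ 3665.1 mm; DoF = Df − Dn = 1672.16 − 876.35 ≈ 795.81 mm.
Ratio = 795.81 / 70.313 ≈ 11.3.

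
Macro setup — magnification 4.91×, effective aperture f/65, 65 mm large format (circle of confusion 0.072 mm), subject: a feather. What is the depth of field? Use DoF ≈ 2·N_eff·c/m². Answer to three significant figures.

At magnification m, DoF ≈ 2·N_eff·c/m² = 2 × 65 × 0.072 / 4.91² = 9.36 / 24.11 ≈ 0.388 mm.

0.388 mm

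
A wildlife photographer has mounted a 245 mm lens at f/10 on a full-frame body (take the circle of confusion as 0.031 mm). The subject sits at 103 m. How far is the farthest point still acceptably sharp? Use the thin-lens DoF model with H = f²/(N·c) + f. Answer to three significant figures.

Hyperfocal distance H = f²/(N·c) + f = 245²/(10 × 0.031) + 245 = 60025/0.31 + 245 ≈ 193874.0 mm ≈ 193.9 m.
Far limit Df = s·(H − f)/(H − s) = 103000 × (193874.0 − 245) / (193874.0 − 103000) = 103000 × 193629.0 / 90874.0 ≈ 219466 mm ≈ 219 m.

219 m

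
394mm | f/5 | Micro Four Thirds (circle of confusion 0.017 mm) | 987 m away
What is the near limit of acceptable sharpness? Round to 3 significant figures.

641 m

Hyperfocal distance H = f²/(N·c) + f = 394²/(5 × 0.017) + 394 = 155236/0.085 + 394 ≈ 1826699.9 mm ≈ 1827 m.
Near limit Dn = s·(H − f)/(H + s − 2f) = 987000 × (1826699.9 − 394) / (1826699.9 + 987000 − 2 × 394) = 987000 × 1826305.9 / 2812911.9 ≈ 640818 mm ≈ 641 m.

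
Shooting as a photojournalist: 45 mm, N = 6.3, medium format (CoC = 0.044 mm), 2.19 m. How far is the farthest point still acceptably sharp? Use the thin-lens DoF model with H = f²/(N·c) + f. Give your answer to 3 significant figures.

3.10 m

Hyperfocal distance H = f²/(N·c) + f = 45²/(6.3 × 0.044) + 45 = 2025/0.2772 + 45 ≈ 7350.2 mm ≈ 7.350 m.
Far limit Df = s·(H − f)/(H − s) = 2190 × (7350.2 − 45) / (7350.2 − 2190) = 2190 × 7305.2 / 5160.2 ≈ 3100.3 mm ≈ 3.10 m.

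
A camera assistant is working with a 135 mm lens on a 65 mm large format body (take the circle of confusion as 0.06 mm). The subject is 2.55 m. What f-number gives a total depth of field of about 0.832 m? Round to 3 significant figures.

Write h = H − f = f²/(N·c). The thin-lens limits are Dn = s·h/(h + (s−f)) and Df = s·h/(h − (s−f)), so DoF = Df − Dn = 2·s·(s−f)·h / (h² − (s−f)²).
That is a quadratic in h: DoF·h² − 2·s·(s−f)·h − DoF·(s−f)² = 0 ⇒ h = (s−f)·(s + √(s² + DoF²)) / DoF = 2415 × (2550 + √(2550² + 832²)) / 832 = 2415 × (2550 + 2682.30) / 832 ≈ 15188 mm.
Then N = f²/(c·h) = 135² / (0.06 × 15188) = 18225 / 911.25 ≈ 20.

f/20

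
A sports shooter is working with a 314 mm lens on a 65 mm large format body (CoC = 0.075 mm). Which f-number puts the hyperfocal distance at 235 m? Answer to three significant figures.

Rearrange H = f²/(N·c) + f for N: N = f² / ((H − f)·c).
N = 314² / ((235000 − 314) × 0.075) = 98596 / 17601 ≈ 5.60.

f/5.60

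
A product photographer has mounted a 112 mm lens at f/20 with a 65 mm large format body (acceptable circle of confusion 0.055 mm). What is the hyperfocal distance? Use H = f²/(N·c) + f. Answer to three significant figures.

11.5 m

Hyperfocal distance H = f²/(N·c) + f = 112²/(20 × 0.055) + 112 = 12544/1.1 + 112 ≈ 11515.6 mm ≈ 11.5 m.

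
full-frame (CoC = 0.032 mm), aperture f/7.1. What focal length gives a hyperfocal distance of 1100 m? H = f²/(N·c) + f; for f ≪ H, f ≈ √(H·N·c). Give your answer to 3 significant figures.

500 mm

From H = f²/(N·c) + f, with f ≪ H: f ≈ √(H·N·c) = √(1100000 × 7.1 × 0.032) = √249920 ≈ 499.9 mm.
The +f correction barely moves this — solving exactly, f² + N·c·f − N·c·H = 0 ⇒ f = (−N·c + √((N·c)² + 4·N·c·H))/2 = (−0.2272 + √999680)/2 ≈ 499.81 mm, so f ≈ 500 mm.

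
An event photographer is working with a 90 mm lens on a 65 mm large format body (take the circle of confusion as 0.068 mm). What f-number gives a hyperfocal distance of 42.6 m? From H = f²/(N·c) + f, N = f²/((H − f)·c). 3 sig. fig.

Rearrange H = f²/(N·c) + f for N: N = f² / ((H − f)·c).
N = 90² / ((42600 − 90) × 0.068) = 8100 / 2891 ≈ 2.80.

f/2.80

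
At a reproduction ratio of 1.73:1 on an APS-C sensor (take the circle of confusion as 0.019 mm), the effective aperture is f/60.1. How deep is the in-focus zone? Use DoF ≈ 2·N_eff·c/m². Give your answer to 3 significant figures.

At magnification m, DoF ≈ 2·N_eff·c/m² = 2 × 60.1 × 0.019 / 1.73² = 2.284 / 2.993 ≈ 0.763 mm.

0.763 mm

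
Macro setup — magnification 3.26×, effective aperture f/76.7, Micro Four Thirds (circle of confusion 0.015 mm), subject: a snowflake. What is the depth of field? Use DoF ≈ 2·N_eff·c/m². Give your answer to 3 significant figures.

At magnification m, DoF ≈ 2·N_eff·c/m² = 2 × 76.7 × 0.015 / 3.26² = 2.301 / 10.63 ≈ 0.217 mm.

0.217 mm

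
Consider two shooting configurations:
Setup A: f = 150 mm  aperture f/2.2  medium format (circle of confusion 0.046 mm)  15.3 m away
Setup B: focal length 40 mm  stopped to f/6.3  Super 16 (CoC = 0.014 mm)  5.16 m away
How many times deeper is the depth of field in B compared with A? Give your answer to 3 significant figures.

Setup A: H = 150²/(2.2×0.046) + 150 ≈ 222482.0 mm; DoF = Df − Dn = 16418.8 − 14323.9 ≈ 2094.9 mm.
Setup B: H = 40²/(6.3×0.014) + 40 ≈ 18180.6 mm; DoF = Df − Dn = 7189.0 − 4024.2 ≈ 3164.8 mm.
Ratio = 3164.8 / 2094.9 ≈ 1.51.

1.51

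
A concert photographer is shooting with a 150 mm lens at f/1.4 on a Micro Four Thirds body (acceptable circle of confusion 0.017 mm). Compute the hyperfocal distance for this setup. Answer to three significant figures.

Hyperfocal distance H = f²/(N·c) + f = 150²/(1.4 × 0.017) + 150 = 22500/0.0238 + 150 ≈ 945528.2 mm ≈ 946 m.

946 m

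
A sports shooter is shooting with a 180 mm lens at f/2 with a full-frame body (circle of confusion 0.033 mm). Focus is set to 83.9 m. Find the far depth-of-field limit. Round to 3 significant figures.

101 m

Hyperfocal distance H = f²/(N·c) + f = 180²/(2 × 0.033) + 180 = 32400/0.066 + 180 ≈ 491089.1 mm ≈ 491.1 m.
Far limit Df = s·(H − f)/(H − s) = 83900 × (491089.1 − 180) / (491089.1 − 83900) = 83900 × 490909.1 / 407189.1 ≈ 101150 mm ≈ 101 m.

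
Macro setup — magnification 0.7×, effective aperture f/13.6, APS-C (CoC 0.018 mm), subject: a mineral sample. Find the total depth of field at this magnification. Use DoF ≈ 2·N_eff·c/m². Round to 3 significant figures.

0.999 mm

At magnification m, DoF ≈ 2·N_eff·c/m² = 2 × 13.6 × 0.018 / 0.7² = 0.4896 / 0.49 ≈ 0.999 mm.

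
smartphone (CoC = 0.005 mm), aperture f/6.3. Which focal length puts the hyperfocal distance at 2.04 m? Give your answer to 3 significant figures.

8.00 mm

From H = f²/(N·c) + f, with f ≪ H: f ≈ √(H·N·c) = √(2040 × 6.3 × 0.005) = √64.260 ≈ 8.016 mm.
Exact: f² + N·c·f − N·c·H = 0 ⇒ f = (−N·c + √((N·c)² + 4·N·c·H))/2 = (−0.0315 + √257.04)/2 ≈ 8.0005 mm ≈ 8.00 mm.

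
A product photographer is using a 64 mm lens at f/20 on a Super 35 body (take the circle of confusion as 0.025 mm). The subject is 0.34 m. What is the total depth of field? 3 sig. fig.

Hyperfocal distance H = f²/(N·c) + f = 64²/(20 × 0.025) + 64 = 4096/0.5 + 64 ≈ 8256.0 mm ≈ 8.256 m.
Near limit Dn = s·(H − f)/(H + s − 2f) = 340 × (8256.0 − 64) / (8256.0 + 340 − 2 × 64) = 340 × 8192.0 / 8468.0 ≈ 328.918 mm.
Far limit Df = s·(H − f)/(H − s) = 340 × (8256.0 − 64) / (8256.0 − 340) = 340 × 8192.0 / 7916.0 ≈ 351.854 mm.
Depth of field = Df − Dn = 351.854 − 328.918 ≈ 22.936 mm.

22.9 mm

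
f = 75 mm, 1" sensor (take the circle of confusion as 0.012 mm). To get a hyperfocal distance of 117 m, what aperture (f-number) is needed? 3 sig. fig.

f/4.01

Rearrange H = f²/(N·c) + f for N: N = f² / ((H − f)·c).
N = 75² / ((117000 − 75) × 0.012) = 5625 / 1403 ≈ 4.01.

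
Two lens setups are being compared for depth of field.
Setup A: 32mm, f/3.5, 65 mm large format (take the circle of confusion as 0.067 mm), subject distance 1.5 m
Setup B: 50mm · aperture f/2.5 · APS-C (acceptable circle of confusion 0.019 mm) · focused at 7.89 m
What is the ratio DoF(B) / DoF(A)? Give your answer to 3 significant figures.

Setup A: H = 32²/(3.5×0.067) + 32 ≈ 4398.7 mm; DoF = Df − Dn = 2259.6 − 1122.6 ≈ 1137.0 mm.
Setup B: H = 50²/(2.5×0.019) + 50 ≈ 52681.6 mm; DoF = Df − Dn = 9271.0 − 6867.1 ≈ 2403.9 mm.
Ratio = 2403.9 / 1137.0 ≈ 2.11.

2.11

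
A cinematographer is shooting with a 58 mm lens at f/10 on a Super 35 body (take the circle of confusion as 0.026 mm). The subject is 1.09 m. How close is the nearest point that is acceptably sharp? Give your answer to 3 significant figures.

Hyperfocal distance H = f²/(N·c) + f = 58²/(10 × 0.026) + 58 = 3364/0.26 + 58 ≈ 12996.5 mm ≈ 13.00 m.
Near limit Dn = s·(H − f)/(H + s − 2f) = 1090 × (12996.5 − 58) / (12996.5 + 1090 − 2 × 58) = 1090 × 12938.5 / 13970.5 ≈ 1009.5 mm ≈ 1.01 m.

1.01 m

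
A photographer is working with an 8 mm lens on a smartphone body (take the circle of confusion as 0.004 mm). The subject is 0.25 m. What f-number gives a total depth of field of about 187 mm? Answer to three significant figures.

Write h = H − f = f²/(N·c). The thin-lens limits are Dn = s·h/(h + (s−f)) and Df = s·h/(h − (s−f)), so DoF = Df − Dn = 2·s·(s−f)·h / (h² − (s−f)²).
That is a quadratic in h: DoF·h² − 2·s·(s−f)·h − DoF·(s−f)² = 0 ⇒ h = (s−f)·(s + √(s² + DoF²)) / DoF = 242 × (250 + √(250² + 187²)) / 187 = 242 × (250 + 312.200) / 187 ≈ 727.55 mm.
Then N = f²/(c·h) = 8² / (0.004 × 727.55) = 64 / 2.9102 ≈ 22.

f/22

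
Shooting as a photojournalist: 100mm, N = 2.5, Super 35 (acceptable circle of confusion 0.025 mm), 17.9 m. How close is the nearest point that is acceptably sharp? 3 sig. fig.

16.1 m

Hyperfocal distance H = f²/(N·c) + f = 100²/(2.5 × 0.025) + 100 = 10000/0.0625 + 100 ≈ 160100.0 mm ≈ 160.1 m.
Near limit Dn = s·(H − f)/(H + s − 2f) = 17900 × (160100.0 − 100) / (160100.0 + 17900 − 2 × 100) = 17900 × 160000.0 / 177800.0 ≈ 16108 mm ≈ 16.1 m.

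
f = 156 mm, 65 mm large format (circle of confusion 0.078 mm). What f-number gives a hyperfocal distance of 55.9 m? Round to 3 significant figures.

f/5.60

Rearrange H = f²/(N·c) + f for N: N = f² / ((H − f)·c).
N = 156² / ((55900 − 156) × 0.078) = 24336 / 4348 ≈ 5.60.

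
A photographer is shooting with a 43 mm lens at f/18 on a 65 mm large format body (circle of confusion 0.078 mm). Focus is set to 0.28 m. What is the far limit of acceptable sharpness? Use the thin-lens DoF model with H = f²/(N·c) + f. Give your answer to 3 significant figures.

Hyperfocal distance H = f²/(N·c) + f = 43²/(18 × 0.078) + 43 = 1849/1.404 + 43 ≈ 1360.0 mm ≈ 1.360 m.
Far limit Df = s·(H − f)/(H − s) = 280 × (1360.0 − 43) / (1360.0 − 280) = 280 × 1317.0 / 1080.0 ≈ 341.45 mm.

341 mm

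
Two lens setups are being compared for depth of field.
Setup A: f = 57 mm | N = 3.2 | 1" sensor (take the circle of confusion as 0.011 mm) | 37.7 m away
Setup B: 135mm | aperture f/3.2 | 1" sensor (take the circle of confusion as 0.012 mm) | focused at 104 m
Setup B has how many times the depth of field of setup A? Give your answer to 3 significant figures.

1.30

Setup A: H = 57²/(3.2×0.011) + 57 ≈ 92358.1 mm; DoF = Df − Dn = 63664 − 26779 ≈ 36885 mm.
Setup B: H = 135²/(3.2×0.012) + 135 ≈ 474744.4 mm; DoF = Df − Dn = 133136 − 85327 ≈ 47809 mm.
Ratio = 47809 / 36885 ≈ 1.30.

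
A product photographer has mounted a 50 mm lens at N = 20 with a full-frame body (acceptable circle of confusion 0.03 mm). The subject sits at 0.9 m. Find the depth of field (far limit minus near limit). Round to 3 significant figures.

383 mm

Hyperfocal distance H = f²/(N·c) + f = 50²/(20 × 0.03) + 50 = 2500/0.6 + 50 ≈ 4216.7 mm ≈ 4.217 m.
Near limit Dn = s·(H − f)/(H + s − 2f) = 900 × (4216.7 − 50) / (4216.7 + 900 − 2 × 50) = 900 × 4166.7 / 5016.7 ≈ 747.51 mm.
Far limit Df = s·(H − f)/(H − s) = 900 × (4216.7 − 50) / (4216.7 − 900) = 900 × 4166.7 / 3316.7 ≈ 1130.65 mm.
Depth of field = Df − Dn = 1130.65 − 747.51 ≈ 383.14 mm.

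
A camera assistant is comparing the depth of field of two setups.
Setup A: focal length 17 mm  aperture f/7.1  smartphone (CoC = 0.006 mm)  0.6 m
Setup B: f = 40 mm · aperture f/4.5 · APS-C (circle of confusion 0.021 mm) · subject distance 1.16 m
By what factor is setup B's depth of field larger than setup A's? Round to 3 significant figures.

Setup A: H = 17²/(7.1×0.006) + 17 ≈ 6801.0 mm; DoF = Df − Dn = 656.41 − 552.52 ≈ 103.89 mm.
Setup B: H = 40²/(4.5×0.021) + 40 ≈ 16971.2 mm; DoF = Df − Dn = 1242.17 − 1088.03 ≈ 154.14 mm.
Ratio = 154.14 / 103.89 ≈ 1.48.

1.48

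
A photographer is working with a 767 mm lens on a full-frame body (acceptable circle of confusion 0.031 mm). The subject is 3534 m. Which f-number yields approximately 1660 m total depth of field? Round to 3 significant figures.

f/1.20

Write h = H − f = f²/(N·c). The thin-lens limits are Dn = s·h/(h + (s−f)) and Df = s·h/(h − (s−f)), so DoF = Df − Dn = 2·s·(s−f)·h / (h² − (s−f)²).
That is a quadratic in h: DoF·h² − 2·s·(s−f)·h − DoF·(s−f)² = 0 ⇒ h = (s−f)·(s + √(s² + DoF²)) / DoF = 3533233 × (3534000 + √(3534000² + 1660000²)) / 1660000 = 3533233 × (3534000 + 3904453) / 1660000 ≈ 15832403 mm.
Then N = f²/(c·h) = 767² / (0.031 × 15832403) = 588289 / 490804 ≈ 1.20.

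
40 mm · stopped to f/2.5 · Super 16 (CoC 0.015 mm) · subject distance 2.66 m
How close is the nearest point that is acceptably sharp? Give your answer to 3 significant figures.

Hyperfocal distance H = f²/(N·c) + f = 40²/(2.5 × 0.015) + 40 = 1600/0.0375 + 40 ≈ 42706.7 mm ≈ 42.71 m.
Near limit Dn = s·(H − f)/(H + s − 2f) = 2660 × (42706.7 − 40) / (42706.7 + 2660 − 2 × 40) = 2660 × 42666.7 / 45286.7 ≈ 2506.1 mm ≈ 2.51 m.

2.51 m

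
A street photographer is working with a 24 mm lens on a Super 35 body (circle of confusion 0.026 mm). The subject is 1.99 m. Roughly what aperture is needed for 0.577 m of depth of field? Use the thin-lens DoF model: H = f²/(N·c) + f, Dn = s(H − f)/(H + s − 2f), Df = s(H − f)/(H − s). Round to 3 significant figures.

f/1.60

Write h = H − f = f²/(N·c). The thin-lens limits are Dn = s·h/(h + (s−f)) and Df = s·h/(h − (s−f)), so DoF = Df − Dn = 2·s·(s−f)·h / (h² − (s−f)²).
That is a quadratic in h: DoF·h² − 2·s·(s−f)·h − DoF·(s−f)² = 0 ⇒ h = (s−f)·(s + √(s² + DoF²)) / DoF = 1966 × (1990 + √(1990² + 577²)) / 577 = 1966 × (1990 + 2071.96) / 577 ≈ 13840 mm.
Then N = f²/(c·h) = 24² / (0.026 × 13840) = 576 / 359.85 ≈ 1.60.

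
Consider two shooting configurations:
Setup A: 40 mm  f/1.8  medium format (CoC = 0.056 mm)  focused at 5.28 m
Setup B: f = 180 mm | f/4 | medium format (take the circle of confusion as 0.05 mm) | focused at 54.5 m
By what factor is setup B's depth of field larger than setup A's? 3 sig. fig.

10.5

Setup A: H = 40²/(1.8×0.056) + 40 ≈ 15913.0 mm; DoF = Df − Dn = 7882.0 − 3969.6 ≈ 3912.4 mm.
Setup B: H = 180²/(4×0.05) + 180 ≈ 162180.0 mm; DoF = Df − Dn = 81993 − 40815 ≈ 41178 mm.
Ratio = 41178 / 3912.4 ≈ 10.5.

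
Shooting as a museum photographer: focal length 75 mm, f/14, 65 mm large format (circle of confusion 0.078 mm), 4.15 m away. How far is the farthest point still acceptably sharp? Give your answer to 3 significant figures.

Hyperfocal distance H = f²/(N·c) + f = 75²/(14 × 0.078) + 75 = 5625/1.092 + 75 ≈ 5226.1 mm ≈ 5.226 m.
Far limit Df = s·(H − f)/(H − s) = 4150 × (5226.1 − 75) / (5226.1 − 4150) = 4150 × 5151.1 / 1076.1 ≈ 19865 mm ≈ 19.9 m.

19.9 m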